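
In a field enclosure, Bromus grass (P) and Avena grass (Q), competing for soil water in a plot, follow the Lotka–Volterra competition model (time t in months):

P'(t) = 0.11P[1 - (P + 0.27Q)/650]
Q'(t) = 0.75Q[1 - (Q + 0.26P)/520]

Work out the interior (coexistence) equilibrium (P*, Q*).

P* ≈ 548, Q* ≈ 378

Setting both brackets to zero gives the nullclines P + 0.27Q = 650 and 0.26P + Q = 520.
Substituting Q = 520 - 0.26P into the first: P(1 - 0.27·0.26) = 650 - 0.27·520.
So P* = 510/0.93 = 548, and then Q* = 520 - 0.26·548 = 378.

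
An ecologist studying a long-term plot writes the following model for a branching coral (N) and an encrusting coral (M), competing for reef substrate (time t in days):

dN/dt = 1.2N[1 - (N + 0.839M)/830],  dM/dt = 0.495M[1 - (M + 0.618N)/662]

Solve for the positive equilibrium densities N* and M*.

N* ≈ 570, M* ≈ 310

Setting both brackets to zero gives the nullclines N + 0.839M = 830 and 0.618N + M = 662.
Substituting M = 662 - 0.618N into the first: N(1 - 0.839·0.618) = 830 - 0.839·662.
So N* = 275/0.481 = 570, and then M* = 662 - 0.618·570 = 310.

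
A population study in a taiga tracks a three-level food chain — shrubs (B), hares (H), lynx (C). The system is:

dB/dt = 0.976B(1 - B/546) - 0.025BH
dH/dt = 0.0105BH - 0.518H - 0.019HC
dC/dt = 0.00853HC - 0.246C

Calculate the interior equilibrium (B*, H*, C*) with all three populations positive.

From dC/dt = 0: 0.00853H* = 0.246, so H* = 28.8.
From dB/dt = 0: 0.976(1 - B*/546) = 0.025·28.8, giving B* = 546·(1 - 0.739) = 143.
From dH/dt = 0: 0.0105·143 - 0.518 = 0.019C*, so C* = 0.98/0.019 = 51.6.

B* ≈ 143, H* ≈ 28.8, C* ≈ 51.6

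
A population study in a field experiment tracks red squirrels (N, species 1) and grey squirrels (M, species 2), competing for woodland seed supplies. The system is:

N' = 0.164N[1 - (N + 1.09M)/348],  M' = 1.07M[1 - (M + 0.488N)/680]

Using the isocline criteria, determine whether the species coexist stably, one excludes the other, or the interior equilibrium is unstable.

Compare the nullcline intercepts: K1/α12 = 348/1.09 = 319 < K2 = 680; K2/α21 = 680/0.488 = 1390 > K1 = 348.
Since the inequalities point opposite ways, species 2 can invade but species 1 cannot.

species 2 excludes species 1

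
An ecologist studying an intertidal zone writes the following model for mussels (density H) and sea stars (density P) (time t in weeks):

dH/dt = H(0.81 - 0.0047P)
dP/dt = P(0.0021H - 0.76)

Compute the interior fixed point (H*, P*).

H* ≈ 362, P* ≈ 172

Set dP/dt = 0 with P > 0: 0.0021H - 0.76 = 0, so H* = 0.76/0.0021 = 362.
Set dH/dt = 0 with H > 0: 0.81 - 0.0047P = 0, so P* = 0.81/0.0047 = 172.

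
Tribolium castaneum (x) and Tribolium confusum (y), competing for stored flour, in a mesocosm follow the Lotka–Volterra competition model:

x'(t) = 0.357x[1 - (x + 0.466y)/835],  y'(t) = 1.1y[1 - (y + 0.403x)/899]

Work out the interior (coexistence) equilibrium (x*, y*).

x* ≈ 512, y* ≈ 693

Setting both brackets to zero gives the nullclines x + 0.466y = 835 and 0.403x + y = 899.
Substituting y = 899 - 0.403x into the first: x(1 - 0.466·0.403) = 835 - 0.466·899.
So x* = 416/0.812 = 512, and then y* = 899 - 0.403·512 = 693.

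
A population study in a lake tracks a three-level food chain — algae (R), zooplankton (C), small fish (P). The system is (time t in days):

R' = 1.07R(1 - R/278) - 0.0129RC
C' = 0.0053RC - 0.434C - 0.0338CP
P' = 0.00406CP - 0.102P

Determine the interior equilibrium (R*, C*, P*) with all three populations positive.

From dP/dt = 0: 0.00406C* = 0.102, so C* = 25.1.
From dR/dt = 0: 1.07(1 - R*/278) = 0.0129·25.1, giving R* = 278·(1 - 0.303) = 194.
From dC/dt = 0: 0.0053·194 - 0.434 = 0.0338P*, so P* = 0.593/0.0338 = 17.5.

R* ≈ 194, C* ≈ 25.1, P* ≈ 17.5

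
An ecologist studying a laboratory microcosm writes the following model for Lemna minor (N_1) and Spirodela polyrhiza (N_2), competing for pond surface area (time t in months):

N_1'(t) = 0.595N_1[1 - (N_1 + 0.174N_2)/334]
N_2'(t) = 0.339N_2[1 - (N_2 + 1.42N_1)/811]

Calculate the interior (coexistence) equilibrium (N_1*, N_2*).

Setting both brackets to zero gives the nullclines N_1 + 0.174N_2 = 334 and 1.42N_1 + N_2 = 811.
Substituting N_2 = 811 - 1.42N_1 into the first: N_1(1 - 0.174·1.42) = 334 - 0.174·811.
So N_1* = 193/0.753 = 256, and then N_2* = 811 - 1.42·256 = 447.

N_1* ≈ 256, N_2* ≈ 447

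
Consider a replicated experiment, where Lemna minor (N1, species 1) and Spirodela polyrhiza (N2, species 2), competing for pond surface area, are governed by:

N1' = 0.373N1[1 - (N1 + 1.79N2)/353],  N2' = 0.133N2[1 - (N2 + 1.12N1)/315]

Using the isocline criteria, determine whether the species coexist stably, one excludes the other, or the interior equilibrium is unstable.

unstable coexistence (outcome depends on initial conditions)

Compare the nullcline intercepts: K1/α12 = 353/1.79 = 197 < K2 = 315; K2/α21 = 315/1.12 = 281 < K1 = 353.
Since both are reversed, neither can invade when rare; the interior point is a saddle.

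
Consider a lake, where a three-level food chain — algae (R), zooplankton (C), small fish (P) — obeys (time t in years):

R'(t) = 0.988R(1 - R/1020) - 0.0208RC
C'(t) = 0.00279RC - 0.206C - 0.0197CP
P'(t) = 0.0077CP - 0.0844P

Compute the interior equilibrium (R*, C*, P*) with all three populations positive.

From dP/dt = 0: 0.0077C* = 0.0844, so C* = 11.
From dR/dt = 0: 0.988(1 - R*/1020) = 0.0208·11, giving R* = 1020·(1 - 0.231) = 785.
From dC/dt = 0: 0.00279·785 - 0.206 = 0.0197P*, so P* = 1.98/0.0197 = 101.

R* ≈ 785, C* ≈ 11, P* ≈ 101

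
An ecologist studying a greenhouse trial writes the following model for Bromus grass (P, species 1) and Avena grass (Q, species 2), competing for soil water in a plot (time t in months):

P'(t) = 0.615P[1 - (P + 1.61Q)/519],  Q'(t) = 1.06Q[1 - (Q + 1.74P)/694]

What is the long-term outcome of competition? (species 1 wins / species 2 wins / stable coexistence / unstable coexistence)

Compare the nullcline intercepts: K1/α12 = 519/1.61 = 322 < K2 = 694; K2/α21 = 694/1.74 = 399 < K1 = 519.
Since both are reversed, neither can invade when rare; the interior point is a saddle.

unstable coexistence (outcome depends on initial conditions)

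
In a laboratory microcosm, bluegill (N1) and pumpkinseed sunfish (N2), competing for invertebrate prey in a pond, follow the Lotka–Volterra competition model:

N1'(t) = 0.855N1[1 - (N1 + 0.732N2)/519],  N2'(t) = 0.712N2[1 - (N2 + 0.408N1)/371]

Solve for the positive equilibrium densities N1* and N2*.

N1* ≈ 353, N2* ≈ 227

Setting both brackets to zero gives the nullclines N1 + 0.732N2 = 519 and 0.408N1 + N2 = 371.
Substituting N2 = 371 - 0.408N1 into the first: N1(1 - 0.732·0.408) = 519 - 0.732·371.
So N1* = 247/0.701 = 353, and then N2* = 371 - 0.408·353 = 227.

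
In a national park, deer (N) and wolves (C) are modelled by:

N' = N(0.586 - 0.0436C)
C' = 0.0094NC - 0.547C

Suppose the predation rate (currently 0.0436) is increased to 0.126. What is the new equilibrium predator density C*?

At the interior fixed point, setting dN/dt = 0 with N > 0 fixes C* = (prey growth rate)/(NC coefficient) — independent of the other coefficients.
With the change, C* = 0.586/0.126 = 4.65; it falls from 13.4.

C* ≈ 4.65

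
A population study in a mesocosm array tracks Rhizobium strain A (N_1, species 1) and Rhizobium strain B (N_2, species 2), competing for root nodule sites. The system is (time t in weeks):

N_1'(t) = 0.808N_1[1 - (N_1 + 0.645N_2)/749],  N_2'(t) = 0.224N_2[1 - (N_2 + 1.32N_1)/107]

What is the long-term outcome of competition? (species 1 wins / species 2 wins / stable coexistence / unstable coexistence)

Compare the nullcline intercepts: K1/α12 = 749/0.645 = 1160 > K2 = 107; K2/α21 = 107/1.32 = 81.1 < K1 = 749.
Since the inequalities point opposite ways, species 1 can invade but species 2 cannot.

species 1 excludes species 2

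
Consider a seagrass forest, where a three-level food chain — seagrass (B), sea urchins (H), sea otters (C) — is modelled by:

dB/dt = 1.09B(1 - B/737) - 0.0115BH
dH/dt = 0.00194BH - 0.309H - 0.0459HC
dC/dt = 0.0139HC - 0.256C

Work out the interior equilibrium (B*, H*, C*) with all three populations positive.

From dC/dt = 0: 0.0139H* = 0.256, so H* = 18.4.
From dB/dt = 0: 1.09(1 - B*/737) = 0.0115·18.4, giving B* = 737·(1 - 0.194) = 594.
From dH/dt = 0: 0.00194·594 - 0.309 = 0.0459C*, so C* = 0.843/0.0459 = 18.4.

B* ≈ 594, H* ≈ 18.4, C* ≈ 18.4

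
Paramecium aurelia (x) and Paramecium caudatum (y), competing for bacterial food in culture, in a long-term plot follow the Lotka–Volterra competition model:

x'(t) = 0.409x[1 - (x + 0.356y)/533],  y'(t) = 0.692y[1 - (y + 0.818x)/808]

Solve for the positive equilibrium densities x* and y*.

Setting both brackets to zero gives the nullclines x + 0.356y = 533 and 0.818x + y = 808.
Substituting y = 808 - 0.818x into the first: x(1 - 0.356·0.818) = 533 - 0.356·808.
So x* = 245/0.709 = 346, and then y* = 808 - 0.818·346 = 525.

x* ≈ 346, y* ≈ 525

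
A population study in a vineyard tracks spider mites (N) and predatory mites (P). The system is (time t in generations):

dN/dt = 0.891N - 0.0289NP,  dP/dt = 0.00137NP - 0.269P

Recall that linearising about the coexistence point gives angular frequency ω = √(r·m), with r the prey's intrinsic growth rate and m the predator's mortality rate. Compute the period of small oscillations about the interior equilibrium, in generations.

T ≈ 12.8 generations

Here r = 0.891 and m = 0.269, so r·m = 0.24.
ω = √0.24 = 0.49 per generation, hence T = 2π/ω ≈ 12.8 generations.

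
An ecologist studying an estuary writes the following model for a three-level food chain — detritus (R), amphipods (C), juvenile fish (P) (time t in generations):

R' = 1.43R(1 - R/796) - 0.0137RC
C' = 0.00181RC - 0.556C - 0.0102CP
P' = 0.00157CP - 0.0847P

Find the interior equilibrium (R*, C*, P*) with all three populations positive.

From dP/dt = 0: 0.00157C* = 0.0847, so C* = 53.9.
From dR/dt = 0: 1.43(1 - R*/796) = 0.0137·53.9, giving R* = 796·(1 - 0.517) = 385.
From dC/dt = 0: 0.00181·385 - 0.556 = 0.0102P*, so P* = 0.14/0.0102 = 13.7.

R* ≈ 385, C* ≈ 53.9, P* ≈ 13.7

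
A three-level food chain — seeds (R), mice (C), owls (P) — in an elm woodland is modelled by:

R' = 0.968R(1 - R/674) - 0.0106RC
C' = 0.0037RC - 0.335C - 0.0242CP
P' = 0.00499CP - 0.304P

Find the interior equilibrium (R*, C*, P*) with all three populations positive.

R* ≈ 224, C* ≈ 60.9, P* ≈ 20.5

From dP/dt = 0: 0.00499C* = 0.304, so C* = 60.9.
From dR/dt = 0: 0.968(1 - R*/674) = 0.0106·60.9, giving R* = 674·(1 - 0.667) = 224.
From dC/dt = 0: 0.0037·224 - 0.335 = 0.0242P*, so P* = 0.495/0.0242 = 20.5.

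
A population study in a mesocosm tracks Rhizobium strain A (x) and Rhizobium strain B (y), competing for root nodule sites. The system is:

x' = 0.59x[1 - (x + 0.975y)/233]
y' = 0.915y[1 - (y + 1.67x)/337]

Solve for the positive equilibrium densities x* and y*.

Setting both brackets to zero gives the nullclines x + 0.975y = 233 and 1.67x + y = 337.
Substituting y = 337 - 1.67x into the first: x(1 - 0.975·1.67) = 233 - 0.975·337.
So x* = -95.6/-0.628 = 152, and then y* = 337 - 1.67·152 = 82.9.

x* ≈ 152, y* ≈ 82.9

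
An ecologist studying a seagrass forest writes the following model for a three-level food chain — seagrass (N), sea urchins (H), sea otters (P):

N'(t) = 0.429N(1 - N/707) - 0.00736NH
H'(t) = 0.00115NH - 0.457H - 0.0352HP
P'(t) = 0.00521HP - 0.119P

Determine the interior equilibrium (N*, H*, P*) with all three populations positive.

N* ≈ 430, H* ≈ 22.8, P* ≈ 1.06

From dP/dt = 0: 0.00521H* = 0.119, so H* = 22.8.
From dN/dt = 0: 0.429(1 - N*/707) = 0.00736·22.8, giving N* = 707·(1 - 0.392) = 430.
From dH/dt = 0: 0.00115·430 - 0.457 = 0.0352P*, so P* = 0.0374/0.0352 = 1.06.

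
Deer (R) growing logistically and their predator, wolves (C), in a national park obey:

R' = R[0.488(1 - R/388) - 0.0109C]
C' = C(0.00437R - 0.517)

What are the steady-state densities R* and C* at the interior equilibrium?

R* ≈ 118, C* ≈ 31.1

From dC/dt = 0 with C > 0: 0.00437R* = 0.517, so R* = 118.
Substitute into dR/dt = 0: 0.488(1 - 118/388) = 0.0109C*.
The bracket is 0.695, giving C* = 0.339/0.0109 = 31.1.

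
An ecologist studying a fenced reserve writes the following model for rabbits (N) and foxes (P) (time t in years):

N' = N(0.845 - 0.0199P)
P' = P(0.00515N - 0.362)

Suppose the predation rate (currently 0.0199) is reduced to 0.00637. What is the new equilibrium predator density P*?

P* ≈ 133

At the interior fixed point, setting dN/dt = 0 with N > 0 fixes P* = (prey growth rate)/(NP coefficient) — independent of the other coefficients.
With the change, P* = 0.845/0.00637 = 133; it rises from 42.5.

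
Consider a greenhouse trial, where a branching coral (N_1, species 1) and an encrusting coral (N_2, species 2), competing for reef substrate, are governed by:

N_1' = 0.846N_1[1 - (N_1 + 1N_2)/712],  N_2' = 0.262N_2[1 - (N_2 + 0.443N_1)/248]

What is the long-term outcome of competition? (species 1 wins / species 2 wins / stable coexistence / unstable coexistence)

Compare the nullcline intercepts: K1/α12 = 712/1 = 712 > K2 = 248; K2/α21 = 248/0.443 = 560 < K1 = 712.
Since the inequalities point opposite ways, species 1 can invade but species 2 cannot.

species 1 excludes species 2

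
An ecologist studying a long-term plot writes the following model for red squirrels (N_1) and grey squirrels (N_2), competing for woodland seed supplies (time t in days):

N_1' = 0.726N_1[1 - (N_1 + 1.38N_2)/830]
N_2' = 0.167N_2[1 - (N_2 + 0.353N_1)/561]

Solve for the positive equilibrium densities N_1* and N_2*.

N_1* ≈ 109, N_2* ≈ 523

Setting both brackets to zero gives the nullclines N_1 + 1.38N_2 = 830 and 0.353N_1 + N_2 = 561.
Substituting N_2 = 561 - 0.353N_1 into the first: N_1(1 - 1.38·0.353) = 830 - 1.38·561.
So N_1* = 55.8/0.513 = 109, and then N_2* = 561 - 0.353·109 = 523.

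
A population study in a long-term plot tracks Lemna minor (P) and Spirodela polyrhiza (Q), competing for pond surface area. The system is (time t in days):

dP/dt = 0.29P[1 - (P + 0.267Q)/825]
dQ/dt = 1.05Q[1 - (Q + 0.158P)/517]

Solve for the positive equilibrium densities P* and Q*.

Setting both brackets to zero gives the nullclines P + 0.267Q = 825 and 0.158P + Q = 517.
Substituting Q = 517 - 0.158P into the first: P(1 - 0.267·0.158) = 825 - 0.267·517.
So P* = 687/0.958 = 717, and then Q* = 517 - 0.158·717 = 404.

P* ≈ 717, Q* ≈ 404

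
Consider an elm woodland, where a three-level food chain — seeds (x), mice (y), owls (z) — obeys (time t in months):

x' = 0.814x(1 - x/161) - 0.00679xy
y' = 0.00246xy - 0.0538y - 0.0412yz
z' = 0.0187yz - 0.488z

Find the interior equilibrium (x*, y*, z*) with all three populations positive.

From dz/dt = 0: 0.0187y* = 0.488, so y* = 26.1.
From dx/dt = 0: 0.814(1 - x*/161) = 0.00679·26.1, giving x* = 161·(1 - 0.218) = 126.
From dy/dt = 0: 0.00246·126 - 0.0538 = 0.0412z*, so z* = 0.256/0.0412 = 6.21.

x* ≈ 126, y* ≈ 26.1, z* ≈ 6.21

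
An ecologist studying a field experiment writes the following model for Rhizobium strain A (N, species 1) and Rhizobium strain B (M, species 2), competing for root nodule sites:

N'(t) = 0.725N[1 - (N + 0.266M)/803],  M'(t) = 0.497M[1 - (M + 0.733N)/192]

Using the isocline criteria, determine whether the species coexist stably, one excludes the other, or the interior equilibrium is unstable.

Compare the nullcline intercepts: K1/α12 = 803/0.266 = 3020 > K2 = 192; K2/α21 = 192/0.733 = 262 < K1 = 803.
Since the inequalities point opposite ways, species 1 can invade but species 2 cannot.

species 1 excludes species 2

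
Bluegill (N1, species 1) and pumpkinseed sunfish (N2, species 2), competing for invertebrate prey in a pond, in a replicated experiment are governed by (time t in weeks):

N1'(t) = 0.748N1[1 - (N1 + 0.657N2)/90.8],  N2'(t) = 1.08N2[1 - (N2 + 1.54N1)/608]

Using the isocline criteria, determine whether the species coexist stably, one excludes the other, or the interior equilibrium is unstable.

species 2 excludes species 1

Compare the nullcline intercepts: K1/α12 = 90.8/0.657 = 138 < K2 = 608; K2/α21 = 608/1.54 = 395 > K1 = 90.8.
Since the inequalities point opposite ways, species 2 can invade but species 1 cannot.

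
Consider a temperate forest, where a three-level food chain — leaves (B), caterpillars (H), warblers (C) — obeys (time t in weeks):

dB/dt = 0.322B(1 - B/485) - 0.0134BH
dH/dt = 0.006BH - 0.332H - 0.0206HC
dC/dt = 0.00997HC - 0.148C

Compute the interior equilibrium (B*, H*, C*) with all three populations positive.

From dC/dt = 0: 0.00997H* = 0.148, so H* = 14.8.
From dB/dt = 0: 0.322(1 - B*/485) = 0.0134·14.8, giving B* = 485·(1 - 0.618) = 185.
From dH/dt = 0: 0.006·185 - 0.332 = 0.0206C*, so C* = 0.78/0.0206 = 37.9.

B* ≈ 185, H* ≈ 14.8, C* ≈ 37.9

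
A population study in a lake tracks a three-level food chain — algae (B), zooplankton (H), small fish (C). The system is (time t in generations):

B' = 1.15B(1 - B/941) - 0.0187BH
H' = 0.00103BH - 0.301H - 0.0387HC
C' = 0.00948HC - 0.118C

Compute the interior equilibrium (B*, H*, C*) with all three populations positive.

From dC/dt = 0: 0.00948H* = 0.118, so H* = 12.4.
From dB/dt = 0: 1.15(1 - B*/941) = 0.0187·12.4, giving B* = 941·(1 - 0.202) = 751.
From dH/dt = 0: 0.00103·751 - 0.301 = 0.0387C*, so C* = 0.472/0.0387 = 12.2.

B* ≈ 751, H* ≈ 12.4, C* ≈ 12.2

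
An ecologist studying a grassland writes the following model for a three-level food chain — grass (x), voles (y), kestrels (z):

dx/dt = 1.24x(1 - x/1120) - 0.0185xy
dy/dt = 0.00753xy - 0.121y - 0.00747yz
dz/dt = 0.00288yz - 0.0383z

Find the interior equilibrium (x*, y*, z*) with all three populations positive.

x* ≈ 898, y* ≈ 13.3, z* ≈ 889

From dz/dt = 0: 0.00288y* = 0.0383, so y* = 13.3.
From dx/dt = 0: 1.24(1 - x*/1120) = 0.0185·13.3, giving x* = 1120·(1 - 0.198) = 898.
From dy/dt = 0: 0.00753·898 - 0.121 = 0.00747z*, so z* = 6.64/0.00747 = 889.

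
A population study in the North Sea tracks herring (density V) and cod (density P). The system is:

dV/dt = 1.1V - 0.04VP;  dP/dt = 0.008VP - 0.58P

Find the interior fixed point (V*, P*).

V* ≈ 72.5, P* ≈ 27.5

Set dP/dt = 0 with P > 0: 0.008V - 0.58 = 0, so V* = 0.58/0.008 = 72.5.
Set dV/dt = 0 with V > 0: 1.1 - 0.04P = 0, so P* = 1.1/0.04 = 27.5.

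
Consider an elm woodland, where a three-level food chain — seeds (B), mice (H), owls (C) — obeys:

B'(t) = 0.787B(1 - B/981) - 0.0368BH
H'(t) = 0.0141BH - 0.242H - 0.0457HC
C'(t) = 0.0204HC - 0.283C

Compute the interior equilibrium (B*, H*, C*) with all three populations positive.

B* ≈ 345, H* ≈ 13.9, C* ≈ 101

From dC/dt = 0: 0.0204H* = 0.283, so H* = 13.9.
From dB/dt = 0: 0.787(1 - B*/981) = 0.0368·13.9, giving B* = 981·(1 - 0.649) = 345.
From dH/dt = 0: 0.0141·345 - 0.242 = 0.0457C*, so C* = 4.62/0.0457 = 101.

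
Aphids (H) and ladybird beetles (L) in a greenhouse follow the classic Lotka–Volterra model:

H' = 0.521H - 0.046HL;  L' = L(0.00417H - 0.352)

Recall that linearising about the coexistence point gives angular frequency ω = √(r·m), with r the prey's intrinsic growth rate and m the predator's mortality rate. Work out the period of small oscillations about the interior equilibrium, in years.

Here r = 0.521 and m = 0.352, so r·m = 0.183.
ω = √0.183 = 0.428 per year, hence T = 2π/ω ≈ 14.7 years.

T ≈ 14.7 years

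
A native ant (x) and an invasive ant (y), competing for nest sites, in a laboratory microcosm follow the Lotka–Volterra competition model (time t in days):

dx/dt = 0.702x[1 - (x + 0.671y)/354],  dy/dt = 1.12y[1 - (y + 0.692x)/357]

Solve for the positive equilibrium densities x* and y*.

Setting both brackets to zero gives the nullclines x + 0.671y = 354 and 0.692x + y = 357.
Substituting y = 357 - 0.692x into the first: x(1 - 0.671·0.692) = 354 - 0.671·357.
So x* = 114/0.536 = 214, and then y* = 357 - 0.692·214 = 209.

x* ≈ 214, y* ≈ 209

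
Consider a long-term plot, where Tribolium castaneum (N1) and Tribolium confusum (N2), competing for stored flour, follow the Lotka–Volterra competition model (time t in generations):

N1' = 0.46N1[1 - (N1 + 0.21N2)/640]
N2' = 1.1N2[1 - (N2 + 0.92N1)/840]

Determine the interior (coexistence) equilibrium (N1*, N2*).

N1* ≈ 575, N2* ≈ 311

Setting both brackets to zero gives the nullclines N1 + 0.21N2 = 640 and 0.92N1 + N2 = 840.
Substituting N2 = 840 - 0.92N1 into the first: N1(1 - 0.21·0.92) = 640 - 0.21·840.
So N1* = 464/0.807 = 575, and then N2* = 840 - 0.92·575 = 311.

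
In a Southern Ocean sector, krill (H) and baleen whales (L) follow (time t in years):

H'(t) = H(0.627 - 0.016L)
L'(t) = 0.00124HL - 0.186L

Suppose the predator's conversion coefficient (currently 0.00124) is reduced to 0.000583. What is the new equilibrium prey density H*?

H* ≈ 319

At the interior fixed point, setting dL/dt = 0 with L > 0 fixes H* = (predator death rate)/(HL coefficient) — independent of the other coefficients.
With the change, H* = 0.186/0.000583 = 319; it rises from 150.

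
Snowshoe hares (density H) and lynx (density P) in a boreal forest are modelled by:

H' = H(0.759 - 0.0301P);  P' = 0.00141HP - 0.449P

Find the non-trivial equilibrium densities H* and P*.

Set dP/dt = 0 with P > 0: 0.00141H - 0.449 = 0, so H* = 0.449/0.00141 = 318.
Set dH/dt = 0 with H > 0: 0.759 - 0.0301P = 0, so P* = 0.759/0.0301 = 25.2.

H* ≈ 318, P* ≈ 25.2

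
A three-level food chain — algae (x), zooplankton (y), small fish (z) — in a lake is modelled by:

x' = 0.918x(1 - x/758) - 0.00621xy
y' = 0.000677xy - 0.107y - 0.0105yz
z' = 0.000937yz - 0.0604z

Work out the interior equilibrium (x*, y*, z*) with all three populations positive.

x* ≈ 427, y* ≈ 64.5, z* ≈ 17.4

From dz/dt = 0: 0.000937y* = 0.0604, so y* = 64.5.
From dx/dt = 0: 0.918(1 - x*/758) = 0.00621·64.5, giving x* = 758·(1 - 0.436) = 427.
From dy/dt = 0: 0.000677·427 - 0.107 = 0.0105z*, so z* = 0.182/0.0105 = 17.4.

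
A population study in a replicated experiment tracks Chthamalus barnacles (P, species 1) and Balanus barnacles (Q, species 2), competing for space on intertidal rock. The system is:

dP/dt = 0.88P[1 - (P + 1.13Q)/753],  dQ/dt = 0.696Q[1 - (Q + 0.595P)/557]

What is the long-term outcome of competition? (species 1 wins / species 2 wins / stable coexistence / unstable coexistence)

stable coexistence

Compare the nullcline intercepts: K1/α12 = 753/1.13 = 666 > K2 = 557; K2/α21 = 557/0.595 = 936 > K1 = 753.
Since both inequalities hold, each species can invade when rare, so the interior equilibrium is stable.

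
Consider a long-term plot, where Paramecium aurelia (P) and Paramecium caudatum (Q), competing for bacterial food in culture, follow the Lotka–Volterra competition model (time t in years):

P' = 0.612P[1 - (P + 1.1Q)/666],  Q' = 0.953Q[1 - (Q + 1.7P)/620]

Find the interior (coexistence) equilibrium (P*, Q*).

P* ≈ 18.4, Q* ≈ 589

Setting both brackets to zero gives the nullclines P + 1.1Q = 666 and 1.7P + Q = 620.
Substituting Q = 620 - 1.7P into the first: P(1 - 1.1·1.7) = 666 - 1.1·620.
So P* = -16/-0.87 = 18.4, and then Q* = 620 - 1.7·18.4 = 589.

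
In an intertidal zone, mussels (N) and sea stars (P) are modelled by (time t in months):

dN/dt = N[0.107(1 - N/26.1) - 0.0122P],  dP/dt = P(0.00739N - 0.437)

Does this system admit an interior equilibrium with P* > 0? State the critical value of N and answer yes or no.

Threshold N = 59.1; K < 59.1, so no, the predator goes extinct.

The predator equation gives dP/dt > 0 only when N > 0.437/0.00739 = 59.1.
Without the predator, N → K = 26.1. Since 26.1 < 59.1, the predator cannot invade.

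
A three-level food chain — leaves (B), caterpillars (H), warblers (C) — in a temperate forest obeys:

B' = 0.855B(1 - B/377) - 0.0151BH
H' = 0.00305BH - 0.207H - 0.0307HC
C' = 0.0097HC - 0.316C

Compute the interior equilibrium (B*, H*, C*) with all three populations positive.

B* ≈ 160, H* ≈ 32.6, C* ≈ 9.16

From dC/dt = 0: 0.0097H* = 0.316, so H* = 32.6.
From dB/dt = 0: 0.855(1 - B*/377) = 0.0151·32.6, giving B* = 377·(1 - 0.575) = 160.
From dH/dt = 0: 0.00305·160 - 0.207 = 0.0307C*, so C* = 0.281/0.0307 = 9.16.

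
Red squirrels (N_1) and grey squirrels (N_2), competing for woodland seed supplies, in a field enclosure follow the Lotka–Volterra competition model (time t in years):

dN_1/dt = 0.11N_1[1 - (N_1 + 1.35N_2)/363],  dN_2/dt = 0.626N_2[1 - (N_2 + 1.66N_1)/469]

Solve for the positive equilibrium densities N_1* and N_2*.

N_1* ≈ 218, N_2* ≈ 108

Setting both brackets to zero gives the nullclines N_1 + 1.35N_2 = 363 and 1.66N_1 + N_2 = 469.
Substituting N_2 = 469 - 1.66N_1 into the first: N_1(1 - 1.35·1.66) = 363 - 1.35·469.
So N_1* = -270/-1.24 = 218, and then N_2* = 469 - 1.66·218 = 108.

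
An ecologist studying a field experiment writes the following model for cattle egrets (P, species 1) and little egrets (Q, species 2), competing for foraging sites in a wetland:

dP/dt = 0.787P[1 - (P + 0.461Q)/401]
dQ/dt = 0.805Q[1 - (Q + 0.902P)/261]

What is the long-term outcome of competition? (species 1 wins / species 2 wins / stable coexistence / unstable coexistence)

Compare the nullcline intercepts: K1/α12 = 401/0.461 = 870 > K2 = 261; K2/α21 = 261/0.902 = 289 < K1 = 401.
Since the inequalities point opposite ways, species 1 can invade but species 2 cannot.

species 1 excludes species 2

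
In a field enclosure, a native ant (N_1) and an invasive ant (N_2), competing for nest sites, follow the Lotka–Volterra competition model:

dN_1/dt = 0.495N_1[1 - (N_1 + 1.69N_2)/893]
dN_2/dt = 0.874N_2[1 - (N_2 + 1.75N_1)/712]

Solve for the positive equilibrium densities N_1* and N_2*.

Setting both brackets to zero gives the nullclines N_1 + 1.69N_2 = 893 and 1.75N_1 + N_2 = 712.
Substituting N_2 = 712 - 1.75N_1 into the first: N_1(1 - 1.69·1.75) = 893 - 1.69·712.
So N_1* = -310/-1.96 = 159, and then N_2* = 712 - 1.75·159 = 435.

N_1* ≈ 159, N_2* ≈ 435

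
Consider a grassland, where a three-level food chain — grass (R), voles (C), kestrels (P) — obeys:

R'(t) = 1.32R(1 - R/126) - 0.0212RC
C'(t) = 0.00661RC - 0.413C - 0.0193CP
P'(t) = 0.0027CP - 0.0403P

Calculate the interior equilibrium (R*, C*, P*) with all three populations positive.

R* ≈ 95.8, C* ≈ 14.9, P* ≈ 11.4

From dP/dt = 0: 0.0027C* = 0.0403, so C* = 14.9.
From dR/dt = 0: 1.32(1 - R*/126) = 0.0212·14.9, giving R* = 126·(1 - 0.24) = 95.8.
From dC/dt = 0: 0.00661·95.8 - 0.413 = 0.0193P*, so P* = 0.22/0.0193 = 11.4.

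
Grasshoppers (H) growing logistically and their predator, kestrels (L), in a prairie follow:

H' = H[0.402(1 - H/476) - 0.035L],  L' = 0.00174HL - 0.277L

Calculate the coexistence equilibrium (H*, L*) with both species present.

H* ≈ 159, L* ≈ 7.64

From dL/dt = 0 with L > 0: 0.00174H* = 0.277, so H* = 159.
Substitute into dH/dt = 0: 0.402(1 - 159/476) = 0.035L*.
The bracket is 0.666, giving L* = 0.268/0.035 = 7.64.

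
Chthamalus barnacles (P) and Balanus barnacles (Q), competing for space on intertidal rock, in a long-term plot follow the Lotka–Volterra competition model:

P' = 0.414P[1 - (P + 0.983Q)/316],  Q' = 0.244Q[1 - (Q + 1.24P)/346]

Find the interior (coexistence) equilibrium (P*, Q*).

Setting both brackets to zero gives the nullclines P + 0.983Q = 316 and 1.24P + Q = 346.
Substituting Q = 346 - 1.24P into the first: P(1 - 0.983·1.24) = 316 - 0.983·346.
So P* = -24.1/-0.219 = 110, and then Q* = 346 - 1.24·110 = 209.

P* ≈ 110, Q* ≈ 209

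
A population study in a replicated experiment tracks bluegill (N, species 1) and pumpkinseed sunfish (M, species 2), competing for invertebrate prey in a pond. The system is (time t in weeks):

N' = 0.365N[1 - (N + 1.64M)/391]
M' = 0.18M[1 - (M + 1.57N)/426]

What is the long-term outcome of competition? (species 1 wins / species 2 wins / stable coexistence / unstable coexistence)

Compare the nullcline intercepts: K1/α12 = 391/1.64 = 238 < K2 = 426; K2/α21 = 426/1.57 = 271 < K1 = 391.
Since both are reversed, neither can invade when rare; the interior point is a saddle.

unstable coexistence (outcome depends on initial conditions)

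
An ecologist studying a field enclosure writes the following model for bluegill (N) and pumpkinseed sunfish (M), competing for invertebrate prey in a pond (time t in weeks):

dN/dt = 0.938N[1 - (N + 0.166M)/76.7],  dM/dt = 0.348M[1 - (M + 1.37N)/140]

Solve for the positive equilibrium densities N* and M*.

Setting both brackets to zero gives the nullclines N + 0.166M = 76.7 and 1.37N + M = 140.
Substituting M = 140 - 1.37N into the first: N(1 - 0.166·1.37) = 76.7 - 0.166·140.
So N* = 53.5/0.773 = 69.2, and then M* = 140 - 1.37·69.2 = 45.2.

N* ≈ 69.2, M* ≈ 45.2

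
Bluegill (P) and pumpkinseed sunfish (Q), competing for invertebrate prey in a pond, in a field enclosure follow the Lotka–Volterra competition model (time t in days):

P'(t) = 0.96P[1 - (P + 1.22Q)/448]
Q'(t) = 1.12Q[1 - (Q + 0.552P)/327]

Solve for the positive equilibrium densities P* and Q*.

Setting both brackets to zero gives the nullclines P + 1.22Q = 448 and 0.552P + Q = 327.
Substituting Q = 327 - 0.552P into the first: P(1 - 1.22·0.552) = 448 - 1.22·327.
So P* = 49.1/0.327 = 150, and then Q* = 327 - 0.552·150 = 244.

P* ≈ 150, Q* ≈ 244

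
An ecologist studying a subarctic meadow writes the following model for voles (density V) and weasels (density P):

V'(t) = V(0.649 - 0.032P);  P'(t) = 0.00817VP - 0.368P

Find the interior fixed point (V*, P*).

V* ≈ 45, P* ≈ 20.3

Set dP/dt = 0 with P > 0: 0.00817V - 0.368 = 0, so V* = 0.368/0.00817 = 45.
Set dV/dt = 0 with V > 0: 0.649 - 0.032P = 0, so P* = 0.649/0.032 = 20.3.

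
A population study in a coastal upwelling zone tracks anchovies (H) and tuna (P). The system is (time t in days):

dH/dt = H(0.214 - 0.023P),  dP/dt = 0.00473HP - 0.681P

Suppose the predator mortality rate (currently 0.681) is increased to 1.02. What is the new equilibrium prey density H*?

At the interior fixed point, setting dP/dt = 0 with P > 0 fixes H* = (predator death rate)/(HP coefficient) — independent of the other coefficients.
With the change, H* = 1.02/0.00473 = 216; it rises from 144.

H* ≈ 216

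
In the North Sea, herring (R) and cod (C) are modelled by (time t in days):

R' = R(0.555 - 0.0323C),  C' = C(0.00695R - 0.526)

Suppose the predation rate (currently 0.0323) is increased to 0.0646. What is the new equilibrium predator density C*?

At the interior fixed point, setting dR/dt = 0 with R > 0 fixes C* = (prey growth rate)/(RC coefficient) — independent of the other coefficients.
With the change, C* = 0.555/0.0646 = 8.59; it falls from 17.2.

C* ≈ 8.59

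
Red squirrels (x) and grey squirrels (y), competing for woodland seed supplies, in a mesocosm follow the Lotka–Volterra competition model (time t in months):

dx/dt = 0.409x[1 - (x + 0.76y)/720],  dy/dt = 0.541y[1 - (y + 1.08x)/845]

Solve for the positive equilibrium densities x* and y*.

x* ≈ 434, y* ≈ 376

Setting both brackets to zero gives the nullclines x + 0.76y = 720 and 1.08x + y = 845.
Substituting y = 845 - 1.08x into the first: x(1 - 0.76·1.08) = 720 - 0.76·845.
So x* = 77.8/0.179 = 434, and then y* = 845 - 1.08·434 = 376.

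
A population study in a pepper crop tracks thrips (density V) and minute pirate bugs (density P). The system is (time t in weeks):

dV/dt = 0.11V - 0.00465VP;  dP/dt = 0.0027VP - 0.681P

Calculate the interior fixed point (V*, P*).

Set dP/dt = 0 with P > 0: 0.0027V - 0.681 = 0, so V* = 0.681/0.0027 = 252.
Set dV/dt = 0 with V > 0: 0.11 - 0.00465P = 0, so P* = 0.11/0.00465 = 23.7.

V* ≈ 252, P* ≈ 23.7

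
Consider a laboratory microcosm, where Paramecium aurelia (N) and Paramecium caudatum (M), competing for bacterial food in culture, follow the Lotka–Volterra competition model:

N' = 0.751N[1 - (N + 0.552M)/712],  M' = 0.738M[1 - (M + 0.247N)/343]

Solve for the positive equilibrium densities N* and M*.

Setting both brackets to zero gives the nullclines N + 0.552M = 712 and 0.247N + M = 343.
Substituting M = 343 - 0.247N into the first: N(1 - 0.552·0.247) = 712 - 0.552·343.
So N* = 523/0.864 = 605, and then M* = 343 - 0.247·605 = 194.

N* ≈ 605, M* ≈ 194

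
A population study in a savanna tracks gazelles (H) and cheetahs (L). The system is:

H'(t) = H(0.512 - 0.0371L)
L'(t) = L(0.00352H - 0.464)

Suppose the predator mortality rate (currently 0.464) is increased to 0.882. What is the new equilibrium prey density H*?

H* ≈ 251

At the interior fixed point, setting dL/dt = 0 with L > 0 fixes H* = (predator death rate)/(HL coefficient) — independent of the other coefficients.
With the change, H* = 0.882/0.00352 = 251; it rises from 132.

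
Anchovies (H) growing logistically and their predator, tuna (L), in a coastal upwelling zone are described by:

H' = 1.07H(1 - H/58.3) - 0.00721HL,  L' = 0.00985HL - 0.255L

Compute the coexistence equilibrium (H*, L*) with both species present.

H* ≈ 25.9, L* ≈ 82.5

From dL/dt = 0 with L > 0: 0.00985H* = 0.255, so H* = 25.9.
Substitute into dH/dt = 0: 1.07(1 - 25.9/58.3) = 0.00721L*.
The bracket is 0.556, giving L* = 0.595/0.00721 = 82.5.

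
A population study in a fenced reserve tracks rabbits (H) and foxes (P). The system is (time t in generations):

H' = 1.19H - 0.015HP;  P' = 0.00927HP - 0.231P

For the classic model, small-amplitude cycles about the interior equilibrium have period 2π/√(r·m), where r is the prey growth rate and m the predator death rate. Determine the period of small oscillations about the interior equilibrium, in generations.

T ≈ 12 generations

Here r = 1.19 and m = 0.231, so r·m = 0.275.
ω = √0.275 = 0.524 per generation, hence T = 2π/ω ≈ 12 generations.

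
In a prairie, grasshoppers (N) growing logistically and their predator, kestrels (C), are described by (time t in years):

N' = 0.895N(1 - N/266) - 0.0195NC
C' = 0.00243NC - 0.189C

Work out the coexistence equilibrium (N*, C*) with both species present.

From dC/dt = 0 with C > 0: 0.00243N* = 0.189, so N* = 77.8.
Substitute into dN/dt = 0: 0.895(1 - 77.8/266) = 0.0195C*.
The bracket is 0.708, giving C* = 0.633/0.0195 = 32.5.

N* ≈ 77.8, C* ≈ 32.5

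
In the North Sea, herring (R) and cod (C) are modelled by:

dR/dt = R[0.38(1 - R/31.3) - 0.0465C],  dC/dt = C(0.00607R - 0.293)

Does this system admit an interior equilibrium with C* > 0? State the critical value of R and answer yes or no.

Threshold R = 48.3; K < 48.3, so no, the predator goes extinct.

The predator equation gives dC/dt > 0 only when R > 0.293/0.00607 = 48.3.
Without the predator, R → K = 31.3. Since 31.3 < 48.3, the predator cannot invade.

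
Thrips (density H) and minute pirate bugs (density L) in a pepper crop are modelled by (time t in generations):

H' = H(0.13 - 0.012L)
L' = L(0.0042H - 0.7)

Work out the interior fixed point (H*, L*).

Set dL/dt = 0 with L > 0: 0.0042H - 0.7 = 0, so H* = 0.7/0.0042 = 167.
Set dH/dt = 0 with H > 0: 0.13 - 0.012L = 0, so L* = 0.13/0.012 = 10.8.

H* ≈ 167, L* ≈ 10.8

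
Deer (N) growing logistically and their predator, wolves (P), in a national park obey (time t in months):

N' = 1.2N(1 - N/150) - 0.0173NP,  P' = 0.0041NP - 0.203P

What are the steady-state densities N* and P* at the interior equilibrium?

From dP/dt = 0 with P > 0: 0.0041N* = 0.203, so N* = 49.5.
Substitute into dN/dt = 0: 1.2(1 - 49.5/150) = 0.0173P*.
The bracket is 0.67, giving P* = 0.804/0.0173 = 46.5.

N* ≈ 49.5, P* ≈ 46.5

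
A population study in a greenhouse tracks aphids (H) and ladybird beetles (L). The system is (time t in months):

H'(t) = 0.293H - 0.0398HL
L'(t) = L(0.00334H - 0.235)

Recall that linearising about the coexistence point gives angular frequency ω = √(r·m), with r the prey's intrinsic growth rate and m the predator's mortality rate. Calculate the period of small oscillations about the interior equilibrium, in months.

T ≈ 23.9 months

Here r = 0.293 and m = 0.235, so r·m = 0.0689.
ω = √0.0689 = 0.262 per month, hence T = 2π/ω ≈ 23.9 months.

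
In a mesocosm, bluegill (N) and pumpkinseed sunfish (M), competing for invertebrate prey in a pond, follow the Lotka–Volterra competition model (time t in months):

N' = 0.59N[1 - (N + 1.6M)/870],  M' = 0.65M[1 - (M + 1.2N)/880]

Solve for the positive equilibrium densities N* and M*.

Setting both brackets to zero gives the nullclines N + 1.6M = 870 and 1.2N + M = 880.
Substituting M = 880 - 1.2N into the first: N(1 - 1.6·1.2) = 870 - 1.6·880.
So N* = -538/-0.92 = 585, and then M* = 880 - 1.2·585 = 178.

N* ≈ 585, M* ≈ 178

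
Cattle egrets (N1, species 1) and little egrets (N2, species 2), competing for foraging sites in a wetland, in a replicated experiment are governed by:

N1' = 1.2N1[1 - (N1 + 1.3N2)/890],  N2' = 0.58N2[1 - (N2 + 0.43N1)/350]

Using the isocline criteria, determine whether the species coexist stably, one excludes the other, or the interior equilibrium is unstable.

Compare the nullcline intercepts: K1/α12 = 890/1.3 = 685 > K2 = 350; K2/α21 = 350/0.43 = 814 < K1 = 890.
Since the inequalities point opposite ways, species 1 can invade but species 2 cannot.

species 1 excludes species 2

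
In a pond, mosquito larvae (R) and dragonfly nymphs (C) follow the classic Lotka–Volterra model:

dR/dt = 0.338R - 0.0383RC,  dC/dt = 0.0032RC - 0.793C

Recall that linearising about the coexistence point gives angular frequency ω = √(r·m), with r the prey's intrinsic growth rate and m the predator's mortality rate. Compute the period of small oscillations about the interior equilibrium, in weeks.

Here r = 0.338 and m = 0.793, so r·m = 0.268.
ω = √0.268 = 0.518 per week, hence T = 2π/ω ≈ 12.1 weeks.

T ≈ 12.1 weeks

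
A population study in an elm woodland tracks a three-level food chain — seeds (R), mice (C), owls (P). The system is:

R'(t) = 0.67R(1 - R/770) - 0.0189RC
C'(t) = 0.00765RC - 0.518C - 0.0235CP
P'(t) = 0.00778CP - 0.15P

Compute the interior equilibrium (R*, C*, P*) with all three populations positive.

From dP/dt = 0: 0.00778C* = 0.15, so C* = 19.3.
From dR/dt = 0: 0.67(1 - R*/770) = 0.0189·19.3, giving R* = 770·(1 - 0.544) = 351.
From dC/dt = 0: 0.00765·351 - 0.518 = 0.0235P*, so P* = 2.17/0.0235 = 92.3.

R* ≈ 351, C* ≈ 19.3, P* ≈ 92.3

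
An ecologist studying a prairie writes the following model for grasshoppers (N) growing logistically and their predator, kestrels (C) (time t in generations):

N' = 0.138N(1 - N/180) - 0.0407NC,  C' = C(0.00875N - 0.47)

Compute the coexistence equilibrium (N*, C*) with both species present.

From dC/dt = 0 with C > 0: 0.00875N* = 0.47, so N* = 53.7.
Substitute into dN/dt = 0: 0.138(1 - 53.7/180) = 0.0407C*.
The bracket is 0.702, giving C* = 0.0968/0.0407 = 2.38.

N* ≈ 53.7, C* ≈ 2.38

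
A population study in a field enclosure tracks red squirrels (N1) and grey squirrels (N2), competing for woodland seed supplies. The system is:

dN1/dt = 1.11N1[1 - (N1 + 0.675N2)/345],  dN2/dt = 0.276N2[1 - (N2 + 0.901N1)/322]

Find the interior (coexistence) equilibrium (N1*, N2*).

Setting both brackets to zero gives the nullclines N1 + 0.675N2 = 345 and 0.901N1 + N2 = 322.
Substituting N2 = 322 - 0.901N1 into the first: N1(1 - 0.675·0.901) = 345 - 0.675·322.
So N1* = 128/0.392 = 326, and then N2* = 322 - 0.901·326 = 28.5.

N1* ≈ 326, N2* ≈ 28.5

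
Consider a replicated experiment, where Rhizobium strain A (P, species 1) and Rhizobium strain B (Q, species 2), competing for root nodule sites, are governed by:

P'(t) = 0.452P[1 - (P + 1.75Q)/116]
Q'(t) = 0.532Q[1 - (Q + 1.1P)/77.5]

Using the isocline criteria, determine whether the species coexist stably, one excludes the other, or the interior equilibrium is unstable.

unstable coexistence (outcome depends on initial conditions)

Compare the nullcline intercepts: K1/α12 = 116/1.75 = 66.3 < K2 = 77.5; K2/α21 = 77.5/1.1 = 70.5 < K1 = 116.
Since both are reversed, neither can invade when rare; the interior point is a saddle.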